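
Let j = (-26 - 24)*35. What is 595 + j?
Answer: -1155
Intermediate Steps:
j = -1750 (j = -50*35 = -1750)
595 + j = 595 - 1750 = -1155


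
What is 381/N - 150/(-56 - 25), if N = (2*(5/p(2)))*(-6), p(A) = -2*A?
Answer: 3679/135 ≈ 27.252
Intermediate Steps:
N = 15 (N = (2*(5/((-2*2))))*(-6) = (2*(5/(-4)))*(-6) = (2*(5*(-¼)))*(-6) = (2*(-5/4))*(-6) = -5/2*(-6) = 15)
381/N - 150/(-56 - 25) = 381/15 - 150/(-56 - 25) = 381*(1/15) - 150/(-81) = 127/5 - 150*(-1/81) = 127/5 + 50/27 = 3679/135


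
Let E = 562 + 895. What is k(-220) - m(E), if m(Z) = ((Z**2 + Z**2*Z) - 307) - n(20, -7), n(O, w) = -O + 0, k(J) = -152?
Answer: -3095113707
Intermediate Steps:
E = 1457
n(O, w) = -O
m(Z) = -287 + Z**2 + Z**3 (m(Z) = ((Z**2 + Z**2*Z) - 307) - (-1)*20 = ((Z**2 + Z**3) - 307) - 1*(-20) = (-307 + Z**2 + Z**3) + 20 = -287 + Z**2 + Z**3)
k(-220) - m(E) = -152 - (-287 + 1457**2 + 1457**3) = -152 - (-287 + 2122849 + 3092990993) = -152 - 1*3095113555 = -152 - 3095113555 = -3095113707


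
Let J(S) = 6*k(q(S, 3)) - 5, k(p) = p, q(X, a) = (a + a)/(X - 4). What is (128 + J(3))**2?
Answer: 7569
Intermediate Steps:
q(X, a) = 2*a/(-4 + X) (q(X, a) = (2*a)/(-4 + X) = 2*a/(-4 + X))
J(S) = -5 + 36/(-4 + S) (J(S) = 6*(2*3/(-4 + S)) - 5 = 6*(6/(-4 + S)) - 5 = 36/(-4 + S) - 5 = -5 + 36/(-4 + S))
(128 + J(3))**2 = (128 + (56 - 5*3)/(-4 + 3))**2 = (128 + (56 - 15)/(-1))**2 = (128 - 1*41)**2 = (128 - 41)**2 = 87**2 = 7569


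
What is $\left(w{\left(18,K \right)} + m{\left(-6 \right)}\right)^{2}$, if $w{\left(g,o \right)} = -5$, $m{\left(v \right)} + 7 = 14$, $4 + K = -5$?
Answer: $4$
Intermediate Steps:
$K = -9$ ($K = -4 - 5 = -9$)
$m{\left(v \right)} = 7$ ($m{\left(v \right)} = -7 + 14 = 7$)
$\left(w{\left(18,K \right)} + m{\left(-6 \right)}\right)^{2} = \left(-5 + 7\right)^{2} = 2^{2} = 4$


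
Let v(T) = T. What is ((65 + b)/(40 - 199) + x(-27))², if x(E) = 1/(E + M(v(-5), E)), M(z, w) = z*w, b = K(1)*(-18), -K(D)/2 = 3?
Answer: 38130625/32764176 ≈ 1.1638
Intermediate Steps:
K(D) = -6 (K(D) = -2*3 = -6)
b = 108 (b = -6*(-18) = 108)
M(z, w) = w*z
x(E) = -1/(4*E) (x(E) = 1/(E + E*(-5)) = 1/(E - 5*E) = 1/(-4*E) = -1/(4*E))
((65 + b)/(40 - 199) + x(-27))² = ((65 + 108)/(40 - 199) - ¼/(-27))² = (173/(-159) - ¼*(-1/27))² = (173*(-1/159) + 1/108)² = (-173/159 + 1/108)² = (-6175/5724)² = 38130625/32764176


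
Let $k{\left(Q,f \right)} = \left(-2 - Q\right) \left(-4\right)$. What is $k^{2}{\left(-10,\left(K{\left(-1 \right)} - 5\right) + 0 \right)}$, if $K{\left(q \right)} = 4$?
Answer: $1024$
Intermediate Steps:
$k{\left(Q,f \right)} = 8 + 4 Q$
$k^{2}{\left(-10,\left(K{\left(-1 \right)} - 5\right) + 0 \right)} = \left(8 + 4 \left(-10\right)\right)^{2} = \left(8 - 40\right)^{2} = \left(-32\right)^{2} = 1024$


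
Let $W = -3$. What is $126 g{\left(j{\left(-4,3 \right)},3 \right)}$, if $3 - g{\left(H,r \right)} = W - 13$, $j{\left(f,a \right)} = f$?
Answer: $2394$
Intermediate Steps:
$g{\left(H,r \right)} = 19$ ($g{\left(H,r \right)} = 3 - \left(-3 - 13\right) = 3 - -16 = 3 + 16 = 19$)
$126 g{\left(j{\left(-4,3 \right)},3 \right)} = 126 \cdot 19 = 2394$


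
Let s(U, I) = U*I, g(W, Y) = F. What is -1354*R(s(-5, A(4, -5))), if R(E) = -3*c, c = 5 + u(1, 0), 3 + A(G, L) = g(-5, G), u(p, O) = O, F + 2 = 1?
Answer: 20310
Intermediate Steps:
F = -1 (F = -2 + 1 = -1)
g(W, Y) = -1
A(G, L) = -4 (A(G, L) = -3 - 1 = -4)
c = 5 (c = 5 + 0 = 5)
s(U, I) = I*U
R(E) = -15 (R(E) = -3*5 = -15)
-1354*R(s(-5, A(4, -5))) = -1354*(-15) = 20310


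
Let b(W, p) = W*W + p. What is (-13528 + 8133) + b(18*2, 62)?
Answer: -4037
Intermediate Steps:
b(W, p) = p + W**2 (b(W, p) = W**2 + p = p + W**2)
(-13528 + 8133) + b(18*2, 62) = (-13528 + 8133) + (62 + (18*2)**2) = -5395 + (62 + 36**2) = -5395 + (62 + 1296) = -5395 + 1358 = -4037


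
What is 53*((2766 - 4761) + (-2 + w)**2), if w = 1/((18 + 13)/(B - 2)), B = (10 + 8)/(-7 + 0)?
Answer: -4967446147/47089 ≈ -1.0549e+5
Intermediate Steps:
B = -18/7 (B = 18/(-7) = 18*(-1/7) = -18/7 ≈ -2.5714)
w = -32/217 (w = 1/((18 + 13)/(-18/7 - 2)) = 1/(31/(-32/7)) = 1/(31*(-7/32)) = 1/(-217/32) = -32/217 ≈ -0.14747)
53*((2766 - 4761) + (-2 + w)**2) = 53*((2766 - 4761) + (-2 - 32/217)**2) = 53*(-1995 + (-466/217)**2) = 53*(-1995 + 217156/47089) = 53*(-93725399/47089) = -4967446147/47089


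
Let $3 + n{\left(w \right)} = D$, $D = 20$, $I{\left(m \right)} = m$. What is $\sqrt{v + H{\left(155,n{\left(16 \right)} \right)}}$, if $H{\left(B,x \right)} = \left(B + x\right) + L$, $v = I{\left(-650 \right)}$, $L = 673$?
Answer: $\sqrt{195} \approx 13.964$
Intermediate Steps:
$v = -650$
$n{\left(w \right)} = 17$ ($n{\left(w \right)} = -3 + 20 = 17$)
$H{\left(B,x \right)} = 673 + B + x$ ($H{\left(B,x \right)} = \left(B + x\right) + 673 = 673 + B + x$)
$\sqrt{v + H{\left(155,n{\left(16 \right)} \right)}} = \sqrt{-650 + \left(673 + 155 + 17\right)} = \sqrt{-650 + 845} = \sqrt{195}$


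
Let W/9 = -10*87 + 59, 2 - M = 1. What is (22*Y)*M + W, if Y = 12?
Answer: -7035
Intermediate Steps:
M = 1 (M = 2 - 1*1 = 2 - 1 = 1)
W = -7299 (W = 9*(-10*87 + 59) = 9*(-870 + 59) = 9*(-811) = -7299)
(22*Y)*M + W = (22*12)*1 - 7299 = 264*1 - 7299 = 264 - 7299 = -7035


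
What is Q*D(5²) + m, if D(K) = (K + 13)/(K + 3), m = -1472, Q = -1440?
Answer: -23984/7 ≈ -3426.3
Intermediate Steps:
D(K) = (13 + K)/(3 + K)
Q*D(5²) + m = -1440*(13 + 5²)/(3 + 5²) - 1472 = -1440*(13 + 25)/(3 + 25) - 1472 = -1440*38/28 - 1472 = -360*38/7 - 1472 = -1440*19/14 - 1472 = -13680/7 - 1472 = -23984/7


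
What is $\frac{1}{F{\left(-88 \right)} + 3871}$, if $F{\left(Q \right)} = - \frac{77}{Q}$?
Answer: $\frac{8}{30975} \approx 0.00025827$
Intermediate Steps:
$\frac{1}{F{\left(-88 \right)} + 3871} = \frac{1}{- \frac{77}{-88} + 3871} = \frac{1}{\left(-77\right) \left(- \frac{1}{88}\right) + 3871} = \frac{1}{\frac{7}{8} + 3871} = \frac{1}{\frac{30975}{8}} = \frac{8}{30975}$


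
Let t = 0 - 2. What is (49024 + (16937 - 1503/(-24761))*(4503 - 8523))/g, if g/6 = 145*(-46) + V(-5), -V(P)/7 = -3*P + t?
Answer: 842343963968/502227363 ≈ 1677.2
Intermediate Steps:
t = -2
V(P) = 14 + 21*P (V(P) = -7*(-3*P - 2) = -7*(-2 - 3*P) = 14 + 21*P)
g = -40566 (g = 6*(145*(-46) + (14 + 21*(-5))) = 6*(-6670 + (14 - 105)) = 6*(-6670 - 91) = 6*(-6761) = -40566)
(49024 + (16937 - 1503/(-24761))*(4503 - 8523))/g = (49024 + (16937 - 1503/(-24761))*(4503 - 8523))/(-40566) = (49024 + (16937 - 1503*(-1/24761))*(-4020))*(-1/40566) = (49024 + (16937 + 1503/24761)*(-4020))*(-1/40566) = (49024 + (419378560/24761)*(-4020))*(-1/40566) = (49024 - 1685901811200/24761)*(-1/40566) = -1684687927936/24761*(-1/40566) = 842343963968/502227363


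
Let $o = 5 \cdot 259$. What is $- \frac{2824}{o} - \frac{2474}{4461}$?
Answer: $- \frac{15801694}{5776995} \approx -2.7353$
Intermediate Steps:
$o = 1295$
$- \frac{2824}{o} - \frac{2474}{4461} = - \frac{2824}{1295} - \frac{2474}{4461} = - \frac{15801694}{5776995}$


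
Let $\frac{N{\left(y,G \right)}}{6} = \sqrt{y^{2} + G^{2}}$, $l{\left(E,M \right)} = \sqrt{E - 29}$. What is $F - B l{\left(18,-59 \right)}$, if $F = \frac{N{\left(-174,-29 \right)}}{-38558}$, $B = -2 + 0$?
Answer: $- \frac{87 \sqrt{37}}{19279} + 2 i \sqrt{11} \approx -0.02745 + 6.6332 i$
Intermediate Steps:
$l{\left(E,M \right)} = \sqrt{-29 + E}$
$B = -2$
$N{\left(y,G \right)} = 6 \sqrt{G^{2} + y^{2}}$ ($N{\left(y,G \right)} = 6 \sqrt{y^{2} + G^{2}} = 6 \sqrt{G^{2} + y^{2}}$)
$F = - \frac{87 \sqrt{37}}{19279}$ ($F = \frac{6 \sqrt{\left(-29\right)^{2} + \left(-174\right)^{2}}}{-38558} = 6 \sqrt{841 + 30276} \left(- \frac{1}{38558}\right) = 6 \sqrt{31117} \left(- \frac{1}{38558}\right) = 6 \cdot 29 \sqrt{37} \left(- \frac{1}{38558}\right) = 174 \sqrt{37} \left(- \frac{1}{38558}\right) = - \frac{87 \sqrt{37}}{19279} \approx -0.02745$)
$F - B l{\left(18,-59 \right)} = - \frac{87 \sqrt{37}}{19279} - - 2 \sqrt{-29 + 18} = - \frac{87 \sqrt{37}}{19279} - - 2 \sqrt{-11} = - \frac{87 \sqrt{37}}{19279} - - 2 i \sqrt{11} = - \frac{87 \sqrt{37}}{19279} + 2 i \sqrt{11}$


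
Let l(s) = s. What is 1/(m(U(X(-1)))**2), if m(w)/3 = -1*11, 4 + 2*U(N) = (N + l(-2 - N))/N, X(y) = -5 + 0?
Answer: 1/1089 ≈ 0.00091827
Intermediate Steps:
X(y) = -5
U(N) = -2 - 1/N (U(N) = -2 + ((N + (-2 - N))/N)/2 = -2 + (-2/N)/2 = -2 - 1/N)
m(w) = -33 (m(w) = 3*(-1*11) = 3*(-11) = -33)
1/(m(U(X(-1)))**2) = 1/((-33)**2) = 1/1089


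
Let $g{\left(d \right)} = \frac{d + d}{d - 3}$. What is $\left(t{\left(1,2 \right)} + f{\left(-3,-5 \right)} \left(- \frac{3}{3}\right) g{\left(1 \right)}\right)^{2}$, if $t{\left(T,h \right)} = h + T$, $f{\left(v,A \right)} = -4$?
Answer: $1$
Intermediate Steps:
$g{\left(d \right)} = \frac{2 d}{-3 + d}$
$t{\left(T,h \right)} = T + h$
$\left(t{\left(1,2 \right)} + f{\left(-3,-5 \right)} \left(- \frac{3}{3}\right) g{\left(1 \right)}\right)^{2} = \left(\left(1 + 2\right) + - 4 \left(- \frac{3}{3}\right) 2 \cdot 1 \frac{1}{-3 + 1}\right)^{2} = \left(3 + - 4 \left(\left(-3\right) \frac{1}{3}\right) 2 \cdot 1 \frac{1}{-2}\right)^{2} = \left(3 + \left(-4\right) \left(-1\right) 2 \cdot 1 \left(- \frac{1}{2}\right)\right)^{2} = \left(3 + 4 \left(-1\right)\right)^{2} = \left(3 - 4\right)^{2} = \left(-1\right)^{2} = 1$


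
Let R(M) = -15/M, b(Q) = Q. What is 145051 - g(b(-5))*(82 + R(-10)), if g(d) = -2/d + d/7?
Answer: 10155407/70 ≈ 1.4508e+5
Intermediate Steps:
g(d) = -2/d + d/7 (g(d) = -2/d + d*(⅐) = -2/d + d/7)
145051 - g(b(-5))*(82 + R(-10)) = 145051 - (-2/(-5) + (⅐)*(-5))*(82 - 15/(-10)) = 145051 - (-2*(-⅕) - 5/7)*(82 - 15*(-⅒)) = 145051 - (⅖ - 5/7)*(82 + 3/2) = 145051 - (-11)*167/(35*2) = 145051 - 1*(-1837/70) = 145051 + 1837/70 = 10155407/70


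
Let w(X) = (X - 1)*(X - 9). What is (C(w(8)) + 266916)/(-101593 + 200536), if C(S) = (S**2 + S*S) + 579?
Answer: 267593/98943 ≈ 2.7045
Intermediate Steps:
w(X) = (-1 + X)*(-9 + X)
C(S) = 579 + 2*S**2 (C(S) = (S**2 + S**2) + 579 = 2*S**2 + 579 = 579 + 2*S**2)
(C(w(8)) + 266916)/(-101593 + 200536) = ((579 + 2*(9 + 8**2 - 10*8)**2) + 266916)/(-101593 + 200536) = ((579 + 2*(9 + 64 - 80)**2) + 266916)/98943 = ((579 + 2*(-7)**2) + 266916)*(1/98943) = ((579 + 2*49) + 266916)*(1/98943) = ((579 + 98) + 266916)*(1/98943) = (677 + 266916)*(1/98943) = 267593*(1/98943) = 267593/98943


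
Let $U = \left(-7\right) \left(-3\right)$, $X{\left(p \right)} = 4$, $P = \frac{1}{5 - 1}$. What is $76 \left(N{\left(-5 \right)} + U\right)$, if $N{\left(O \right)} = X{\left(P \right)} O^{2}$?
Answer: $9196$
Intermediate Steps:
$P = \frac{1}{4} \approx 0.25$
$N{\left(O \right)} = 4 O^{2}$
$U = 21$
$76 \left(N{\left(-5 \right)} + U\right) = 76 \left(4 \left(-5\right)^{2} + 21\right) = 76 \left(4 \cdot 25 + 21\right) = 76 \left(100 + 21\right) = 76 \cdot 121 = 9196$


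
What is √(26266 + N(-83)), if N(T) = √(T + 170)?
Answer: √(26266 + √87) ≈ 162.10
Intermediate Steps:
N(T) = √(170 + T)
√(26266 + N(-83)) = √(26266 + √(170 - 83)) = √(26266 + √87)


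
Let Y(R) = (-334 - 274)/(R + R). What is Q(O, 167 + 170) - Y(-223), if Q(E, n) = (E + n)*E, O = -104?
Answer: -5404040/223 ≈ -24233.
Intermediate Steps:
Q(E, n) = E*(E + n)
Y(R) = -304/R (Y(R) = -608*1/(2*R) = -304/R)
Q(O, 167 + 170) - Y(-223) = -104*(-104 + (167 + 170)) - (-304)/(-223) = -104*(-104 + 337) - (-304)*(-1)/223 = -104*233 - 1*304/223 = -24232 - 304/223 = -5404040/223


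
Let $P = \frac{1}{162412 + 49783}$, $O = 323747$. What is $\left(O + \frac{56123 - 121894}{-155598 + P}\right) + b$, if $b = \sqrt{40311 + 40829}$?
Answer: $\frac{10689206730838268}{33017117609} + 2 \sqrt{20285} \approx 3.2403 \cdot 10^{5}$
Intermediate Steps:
$b = 2 \sqrt{20285}$ ($b = \sqrt{81140} = 2 \sqrt{20285} \approx 284.85$)
$P = \frac{1}{212195} \approx 4.7126 \cdot 10^{-6}$
$\left(O + \frac{56123 - 121894}{-155598 + P}\right) + b = \left(323747 + \frac{56123 - 121894}{-155598 + \frac{1}{212195}}\right) + 2 \sqrt{20285} = \left(323747 - \frac{65771}{- \frac{33017117609}{212195}}\right) + 2 \sqrt{20285} = \left(323747 - - \frac{13956277345}{33017117609}\right) + 2 \sqrt{20285} = \left(323747 + \frac{13956277345}{33017117609}\right) + 2 \sqrt{20285} = \frac{10689206730838268}{33017117609} + 2 \sqrt{20285}$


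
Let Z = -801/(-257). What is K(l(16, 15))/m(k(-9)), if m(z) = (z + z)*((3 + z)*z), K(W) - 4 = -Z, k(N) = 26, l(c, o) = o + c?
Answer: 227/10076456 ≈ 2.2528e-5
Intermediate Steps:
l(c, o) = c + o
Z = 801/257 (Z = -801*(-1/257) = 801/257 ≈ 3.1167)
K(W) = 227/257 (K(W) = 4 - 1*801/257 = 4 - 801/257 = 227/257)
m(z) = 2*z²*(3 + z) (m(z) = (2*z)*(z*(3 + z)) = 2*z²*(3 + z))
K(l(16, 15))/m(k(-9)) = 227/(257*((2*26²*(3 + 26)))) = 227/(257*((2*676*29))) = (227/257)/39208 = (227/257)*(1/39208) = 227/10076456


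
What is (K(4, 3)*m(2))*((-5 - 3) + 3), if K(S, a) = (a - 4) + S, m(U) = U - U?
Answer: 0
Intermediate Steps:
m(U) = 0
K(S, a) = -4 + S + a (K(S, a) = (-4 + a) + S = -4 + S + a)
(K(4, 3)*m(2))*((-5 - 3) + 3) = ((-4 + 4 + 3)*0)*((-5 - 3) + 3) = (3*0)*(-8 + 3) = 0*(-5) = 0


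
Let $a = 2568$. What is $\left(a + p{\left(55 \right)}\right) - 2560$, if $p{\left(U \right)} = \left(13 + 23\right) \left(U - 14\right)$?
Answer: $1484$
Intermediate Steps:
$p{\left(U \right)} = -504 + 36 U$ ($p{\left(U \right)} = 36 \left(-14 + U\right) = -504 + 36 U$)
$\left(a + p{\left(55 \right)}\right) - 2560 = \left(2568 + \left(-504 + 36 \cdot 55\right)\right) - 2560 = \left(2568 + \left(-504 + 1980\right)\right) - 2560 = \left(2568 + 1476\right) - 2560 = 4044 - 2560 = 1484$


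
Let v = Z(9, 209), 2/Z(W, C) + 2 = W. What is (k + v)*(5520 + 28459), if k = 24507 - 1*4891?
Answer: 4665792406/7 ≈ 6.6654e+8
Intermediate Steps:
k = 19616 (k = 24507 - 4891 = 19616)
Z(W, C) = 2/(-2 + W)
v = 2/7 (v = 2/(-2 + 9) = 2/7 ≈ 0.28571)
(k + v)*(5520 + 28459) = (19616 + 2/7)*(5520 + 28459) = (137314/7)*33979 = 4665792406/7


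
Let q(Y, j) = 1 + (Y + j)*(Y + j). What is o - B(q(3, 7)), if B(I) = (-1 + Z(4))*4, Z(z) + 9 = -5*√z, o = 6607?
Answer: 6687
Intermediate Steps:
Z(z) = -9 - 5*√z
q(Y, j) = 1 + (Y + j)²
B(I) = -80 (B(I) = (-1 + (-9 - 5*√4))*4 = (-1 + (-9 - 5*2))*4 = (-1 + (-9 - 10))*4 = (-1 - 19)*4 = -20*4 = -80)
o - B(q(3, 7)) = 6607 - 1*(-80) = 6607 + 80 = 6687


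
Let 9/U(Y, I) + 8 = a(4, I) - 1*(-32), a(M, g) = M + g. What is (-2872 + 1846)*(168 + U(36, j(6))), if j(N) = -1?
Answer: -172710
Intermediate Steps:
U(Y, I) = 9/(28 + I) (U(Y, I) = 9/(-8 + ((4 + I) - 1*(-32))) = 9/(-8 + ((4 + I) + 32)) = 9/(-8 + (36 + I)) = 9/(28 + I))
(-2872 + 1846)*(168 + U(36, j(6))) = (-2872 + 1846)*(168 + 9/(28 - 1)) = -1026*(168 + 9/27) = -1026*(168 + 9*(1/27)) = -1026*(168 + ⅓) = -1026*505/3 = -172710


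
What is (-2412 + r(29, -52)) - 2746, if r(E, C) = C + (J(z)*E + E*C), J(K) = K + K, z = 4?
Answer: -6486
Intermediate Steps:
J(K) = 2*K
r(E, C) = C + 8*E + C*E (r(E, C) = C + ((2*4)*E + E*C) = C + (8*E + C*E) = C + 8*E + C*E)
(-2412 + r(29, -52)) - 2746 = (-2412 + (-52 + 8*29 - 52*29)) - 2746 = (-2412 + (-52 + 232 - 1508)) - 2746 = (-2412 - 1328) - 2746 = -3740 - 2746 = -6486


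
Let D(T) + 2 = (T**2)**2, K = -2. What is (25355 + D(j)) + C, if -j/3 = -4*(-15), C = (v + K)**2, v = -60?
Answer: 1049789197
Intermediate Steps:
C = 3844 (C = (-60 - 2)**2 = (-62)**2 = 3844)
j = -180 (j = -(-12)*(-15) = -3*60 = -180)
D(T) = -2 + T**4 (D(T) = -2 + (T**2)**2 = -2 + T**4)
(25355 + D(j)) + C = (25355 + (-2 + (-180)**4)) + 3844 = (25355 + (-2 + 1049760000)) + 3844 = (25355 + 1049759998) + 3844 = 1049785353 + 3844 = 1049789197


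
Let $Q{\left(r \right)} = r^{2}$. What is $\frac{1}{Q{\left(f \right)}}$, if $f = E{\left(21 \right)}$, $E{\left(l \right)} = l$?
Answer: $\frac{1}{441} \approx 0.0022676$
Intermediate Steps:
$f = 21$
$\frac{1}{Q{\left(f \right)}} = \frac{1}{21^{2}} = \frac{1}{441}$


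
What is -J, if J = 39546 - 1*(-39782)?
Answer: -79328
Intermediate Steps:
J = 79328 (J = 39546 + 39782 = 79328)
-J = -1*79328 = -79328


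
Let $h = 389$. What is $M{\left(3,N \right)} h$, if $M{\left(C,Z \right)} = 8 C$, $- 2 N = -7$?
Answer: $9336$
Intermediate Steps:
$N = \frac{7}{2}$ ($N = \left(- \frac{1}{2}\right) \left(-7\right) = \frac{7}{2} \approx 3.5$)
$M{\left(3,N \right)} h = 8 \cdot 3 \cdot 389 = 24 \cdot 389 = 9336$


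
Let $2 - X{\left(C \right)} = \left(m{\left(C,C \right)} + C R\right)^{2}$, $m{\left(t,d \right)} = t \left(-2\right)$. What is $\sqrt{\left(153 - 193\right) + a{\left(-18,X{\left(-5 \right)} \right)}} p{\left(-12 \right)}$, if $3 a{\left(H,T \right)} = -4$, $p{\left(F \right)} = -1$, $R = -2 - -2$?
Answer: $- \frac{2 i \sqrt{93}}{3} \approx - 6.4291 i$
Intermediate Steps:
$R = 0$ ($R = -2 + 2 = 0$)
$m{\left(t,d \right)} = - 2 t$
$X{\left(C \right)} = 2 - 4 C^{2}$ ($X{\left(C \right)} = 2 - \left(- 2 C + C 0\right)^{2} = 2 - \left(- 2 C + 0\right)^{2} = 2 - \left(- 2 C\right)^{2} = 2 - 4 C^{2}$)
$a{\left(H,T \right)} = - \frac{4}{3}$ ($a{\left(H,T \right)} = \frac{1}{3} \left(-4\right) = - \frac{4}{3}$)
$\sqrt{\left(153 - 193\right) + a{\left(-18,X{\left(-5 \right)} \right)}} p{\left(-12 \right)} = \sqrt{\left(153 - 193\right) - \frac{4}{3}} \left(-1\right) = \sqrt{-40 - \frac{4}{3}} \left(-1\right) = \sqrt{- \frac{124}{3}} \left(-1\right) = \frac{2 i \sqrt{93}}{3} \left(-1\right) = - \frac{2 i \sqrt{93}}{3}$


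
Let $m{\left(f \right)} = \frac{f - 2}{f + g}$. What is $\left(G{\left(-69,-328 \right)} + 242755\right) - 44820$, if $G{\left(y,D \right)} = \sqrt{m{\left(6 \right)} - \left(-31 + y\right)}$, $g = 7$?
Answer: $197935 + \frac{2 \sqrt{4238}}{13} \approx 1.9795 \cdot 10^{5}$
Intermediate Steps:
$m{\left(f \right)} = \frac{-2 + f}{7 + f}$ ($m{\left(f \right)} = \frac{f - 2}{f + 7} = \frac{-2 + f}{7 + f}$)
$G{\left(y,D \right)} = \sqrt{\frac{407}{13} - y}$ ($G{\left(y,D \right)} = \sqrt{\frac{-2 + 6}{7 + 6} - \left(-31 + y\right)} = \sqrt{\frac{1}{13} \cdot 4 - \left(-31 + y\right)} = \sqrt{\frac{4}{13} - \left(-31 + y\right)} = \sqrt{\frac{407}{13} - y}$)
$\left(G{\left(-69,-328 \right)} + 242755\right) - 44820 = \left(\frac{\sqrt{5291 - -11661}}{13} + 242755\right) - 44820 = \left(\frac{\sqrt{5291 + 11661}}{13} + 242755\right) - 44820 = \left(\frac{\sqrt{16952}}{13} + 242755\right) - 44820 = \left(\frac{2 \sqrt{4238}}{13} + 242755\right) - 44820 = \left(242755 + \frac{2 \sqrt{4238}}{13}\right) - 44820 = 197935 + \frac{2 \sqrt{4238}}{13}$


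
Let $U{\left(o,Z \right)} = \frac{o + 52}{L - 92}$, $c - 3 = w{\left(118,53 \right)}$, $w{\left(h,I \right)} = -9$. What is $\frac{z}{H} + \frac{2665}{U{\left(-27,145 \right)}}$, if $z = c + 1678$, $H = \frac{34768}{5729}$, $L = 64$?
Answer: $- \frac{58872899}{21730} \approx -2709.3$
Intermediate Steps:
$c = -6$ ($c = 3 - 9 = -6$)
$H = \frac{34768}{5729}$ ($H = 34768 \cdot \frac{1}{5729} = \frac{34768}{5729} \approx 6.0688$)
$z = 1672$ ($z = -6 + 1678 = 1672$)
$U{\left(o,Z \right)} = - \frac{13}{7} - \frac{o}{28}$ ($U{\left(o,Z \right)} = \frac{o + 52}{64 - 92} = \frac{52 + o}{-28} = \left(52 + o\right) \left(- \frac{1}{28}\right) = - \frac{13}{7} - \frac{o}{28}$)
$\frac{z}{H} + \frac{2665}{U{\left(-27,145 \right)}} = \frac{1672}{\frac{34768}{5729}} + \frac{2665}{- \frac{13}{7} - - \frac{27}{28}} = 1672 \cdot \frac{5729}{34768} + \frac{2665}{- \frac{13}{7} + \frac{27}{28}} = \frac{1197361}{4346} + \frac{2665}{- \frac{25}{28}} = \frac{1197361}{4346} + 2665 \left(- \frac{28}{25}\right) = \frac{1197361}{4346} - \frac{14924}{5} = - \frac{58872899}{21730}$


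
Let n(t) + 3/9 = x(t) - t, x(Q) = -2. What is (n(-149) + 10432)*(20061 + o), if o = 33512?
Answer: 1700192728/3 ≈ 5.6673e+8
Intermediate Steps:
n(t) = -7/3 - t (n(t) = -⅓ + (-2 - t) = -7/3 - t)
(n(-149) + 10432)*(20061 + o) = ((-7/3 - 1*(-149)) + 10432)*(20061 + 33512) = ((-7/3 + 149) + 10432)*53573 = (440/3 + 10432)*53573 = (31736/3)*53573 = 1700192728/3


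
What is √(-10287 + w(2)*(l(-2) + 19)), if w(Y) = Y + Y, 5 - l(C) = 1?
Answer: I*√10195 ≈ 100.97*I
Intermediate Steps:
l(C) = 4 (l(C) = 5 - 1*1 = 5 - 1 = 4)
w(Y) = 2*Y
√(-10287 + w(2)*(l(-2) + 19)) = √(-10287 + (2*2)*(4 + 19)) = √(-10287 + 4*23) = √(-10287 + 92) = √(-10195) = I*√10195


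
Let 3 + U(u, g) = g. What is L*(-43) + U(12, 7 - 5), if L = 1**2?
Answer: -44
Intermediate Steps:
U(u, g) = -3 + g
L = 1
L*(-43) + U(12, 7 - 5) = 1*(-43) + (-3 + (7 - 5)) = -43 + (-3 + 2) = -43 - 1 = -44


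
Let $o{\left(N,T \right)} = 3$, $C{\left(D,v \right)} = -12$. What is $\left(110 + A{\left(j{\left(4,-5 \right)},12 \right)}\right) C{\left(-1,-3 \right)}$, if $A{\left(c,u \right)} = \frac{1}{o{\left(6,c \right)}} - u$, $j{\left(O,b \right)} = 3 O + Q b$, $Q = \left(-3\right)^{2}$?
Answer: $-1180$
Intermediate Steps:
$Q = 9$
$j{\left(O,b \right)} = 3 O + 9 b$
$A{\left(c,u \right)} = \frac{1}{3} - u$
$\left(110 + A{\left(j{\left(4,-5 \right)},12 \right)}\right) C{\left(-1,-3 \right)} = \left(110 + \left(\frac{1}{3} - 12\right)\right) \left(-12\right) = \left(110 - \frac{35}{3}\right) \left(-12\right) = \frac{295}{3} \left(-12\right) = -1180$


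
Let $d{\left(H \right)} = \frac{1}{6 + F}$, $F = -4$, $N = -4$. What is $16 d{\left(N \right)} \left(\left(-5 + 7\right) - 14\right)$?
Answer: $-96$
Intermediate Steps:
$d{\left(H \right)} = \frac{1}{2}$ ($d{\left(H \right)} = \frac{1}{6 - 4} = \frac{1}{2}$)
$16 d{\left(N \right)} \left(\left(-5 + 7\right) - 14\right) = 16 \cdot \frac{1}{2} \left(\left(-5 + 7\right) - 14\right) = 8 \left(2 - 14\right) = 8 \left(-12\right) = -96$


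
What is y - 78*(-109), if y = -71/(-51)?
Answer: 433673/51 ≈ 8503.4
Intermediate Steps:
y = 71/51 (y = -71*(-1/51) = 71/51 ≈ 1.3922)
y - 78*(-109) = 71/51 - 78*(-109) = 71/51 + 8502 = 433673/51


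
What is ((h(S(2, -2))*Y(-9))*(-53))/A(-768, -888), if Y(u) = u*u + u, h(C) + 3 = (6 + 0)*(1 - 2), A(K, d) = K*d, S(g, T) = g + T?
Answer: 477/9472 ≈ 0.050359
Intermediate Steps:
S(g, T) = T + g
h(C) = -9 (h(C) = -3 + (6 + 0)*(1 - 2) = -3 + 6*(-1) = -3 - 6 = -9)
Y(u) = u + u**2 (Y(u) = u**2 + u = u + u**2)
((h(S(2, -2))*Y(-9))*(-53))/A(-768, -888) = (-(-81)*(1 - 9)*(-53))/((-768*(-888))) = (-(-81)*(-8)*(-53))/681984 = (-9*72*(-53))*(1/681984) = -648*(-53)*(1/681984) = 34344*(1/681984) = 477/9472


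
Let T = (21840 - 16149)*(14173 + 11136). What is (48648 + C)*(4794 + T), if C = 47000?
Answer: 13776976561824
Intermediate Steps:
T = 144033519 (T = 5691*25309 = 144033519)
(48648 + C)*(4794 + T) = (48648 + 47000)*(4794 + 144033519) = 95648*144038313 = 13776976561824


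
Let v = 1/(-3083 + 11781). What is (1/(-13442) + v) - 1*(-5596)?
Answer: 163569005070/29229629 ≈ 5596.0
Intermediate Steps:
v = 1/8698 ≈ 0.00011497
(1/(-13442) + v) - 1*(-5596) = (1/(-13442) + 1/8698) - 1*(-5596) = (-1/13442 + 1/8698) + 5596 = 1186/29229629 + 5596 = 163569005070/29229629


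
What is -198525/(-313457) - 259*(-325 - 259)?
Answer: 47412450517/313457 ≈ 1.5126e+5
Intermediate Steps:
-198525/(-313457) - 259*(-325 - 259) = -198525*(-1/313457) - 259*(-584) = 198525/313457 + 151256 = 47412450517/313457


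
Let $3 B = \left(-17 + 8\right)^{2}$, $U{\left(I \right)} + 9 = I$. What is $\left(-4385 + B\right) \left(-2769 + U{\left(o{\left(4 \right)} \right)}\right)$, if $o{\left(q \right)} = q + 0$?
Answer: $12089092$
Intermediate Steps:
$o{\left(q \right)} = q$
$U{\left(I \right)} = -9 + I$
$B = 27$ ($B = \frac{\left(-17 + 8\right)^{2}}{3} = \frac{\left(-9\right)^{2}}{3} = \frac{1}{3} \cdot 81 = 27$)
$\left(-4385 + B\right) \left(-2769 + U{\left(o{\left(4 \right)} \right)}\right) = \left(-4385 + 27\right) \left(-2769 + \left(-9 + 4\right)\right) = - 4358 \left(-2769 - 5\right) = \left(-4358\right) \left(-2774\right) = 12089092$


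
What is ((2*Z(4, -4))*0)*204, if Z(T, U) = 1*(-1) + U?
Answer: 0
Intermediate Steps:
Z(T, U) = -1 + U
((2*Z(4, -4))*0)*204 = ((2*(-1 - 4))*0)*204 = ((2*(-5))*0)*204 = -10*0*204 = 0*204 = 0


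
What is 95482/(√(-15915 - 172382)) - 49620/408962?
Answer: -24810/204481 - 95482*I*√188297/188297 ≈ -0.12133 - 220.04*I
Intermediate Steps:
95482/(√(-15915 - 172382)) - 49620/408962 = 95482/(√(-188297)) - 49620*1/408962 = 95482/((I*√188297)) - 24810/204481 = 95482*(-I*√188297/188297) - 24810/204481 = -95482*I*√188297/188297 - 24810/204481 = -24810/204481 - 95482*I*√188297/188297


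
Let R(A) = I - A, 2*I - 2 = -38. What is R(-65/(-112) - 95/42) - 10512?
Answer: -3537515/336 ≈ -10528.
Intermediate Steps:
I = -18 (I = 1 + (1/2)*(-38) = 1 - 19 = -18)
R(A) = -18 - A
R(-65/(-112) - 95/42) - 10512 = (-18 - (-65/(-112) - 95/42)) - 10512 = (-18 - (-65*(-1/112) - 95*1/42)) - 10512 = (-18 - (65/112 - 95/42)) - 10512 = (-18 - 1*(-565/336)) - 10512 = (-18 + 565/336) - 10512 = -5483/336 - 10512 = -3537515/336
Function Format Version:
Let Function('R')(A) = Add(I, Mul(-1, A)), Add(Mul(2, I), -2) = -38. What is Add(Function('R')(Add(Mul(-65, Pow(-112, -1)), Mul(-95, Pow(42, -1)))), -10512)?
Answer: Rational(-3537515, 336) ≈ -10528.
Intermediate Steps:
I = -18 (I = Add(1, Mul(Rational(1, 2), -38)) = Add(1, -19) = -18)
Function('R')(A) = Add(-18, Mul(-1, A))
Add(Function('R')(Add(Mul(-65, Pow(-112, -1)), Mul(-95, Pow(42, -1)))), -10512) = Add(Add(-18, Mul(-1, Add(Mul(-65, Pow(-112, -1)), Mul(-95, Pow(42, -1))))), -10512) = Add(Add(-18, Mul(-1, Add(Mul(-65, Rational(-1, 112)), Mul(-95, Rational(1, 42))))), -10512) = Add(Add(-18, Mul(-1, Add(Rational(65, 112), Rational(-95, 42)))), -10512) = Add(Add(-18, Mul(-1, Rational(-565, 336))), -10512) = Add(Add(-18, Rational(565, 336)), -10512) = Add(Rational(-5483, 336), -10512) = Rational(-3537515, 336)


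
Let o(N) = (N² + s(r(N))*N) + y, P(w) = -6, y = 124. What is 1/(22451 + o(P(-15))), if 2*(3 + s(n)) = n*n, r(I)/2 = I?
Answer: 1/22197 ≈ 4.5051e-5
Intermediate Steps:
r(I) = 2*I
s(n) = -3 + n²/2 (s(n) = -3 + (n*n)/2 = -3 + n²/2)
o(N) = 124 + N² + N*(-3 + 2*N²) (o(N) = (N² + (-3 + (2*N)²/2)*N) + 124 = (N² + (-3 + (4*N²)/2)*N) + 124 = (N² + (-3 + 2*N²)*N) + 124 = (N² + N*(-3 + 2*N²)) + 124 = 124 + N² + N*(-3 + 2*N²))
1/(22451 + o(P(-15))) = 1/(22451 + (124 + (-6)² - 6*(-3 + 2*(-6)²))) = 1/(22451 + (124 + 36 - 6*(-3 + 2*36))) = 1/(22451 + (124 + 36 - 6*(-3 + 72))) = 1/(22451 + (124 + 36 - 6*69)) = 1/(22451 + (124 + 36 - 414)) = 1/(22451 - 254) = 1/22197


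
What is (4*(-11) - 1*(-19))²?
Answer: 625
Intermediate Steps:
(4*(-11) - 1*(-19))² = (-44 + 19)² = (-25)² = 625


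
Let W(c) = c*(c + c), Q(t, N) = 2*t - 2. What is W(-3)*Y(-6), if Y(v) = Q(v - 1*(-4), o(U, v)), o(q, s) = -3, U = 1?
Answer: -108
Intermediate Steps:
Q(t, N) = -2 + 2*t
Y(v) = 6 + 2*v (Y(v) = -2 + 2*(v - 1*(-4)) = -2 + 2*(v + 4) = -2 + 2*(4 + v) = -2 + (8 + 2*v) = 6 + 2*v)
W(c) = 2*c² (W(c) = c*(2*c) = 2*c²)
W(-3)*Y(-6) = (2*(-3)²)*(6 + 2*(-6)) = (2*9)*(6 - 12) = 18*(-6) = -108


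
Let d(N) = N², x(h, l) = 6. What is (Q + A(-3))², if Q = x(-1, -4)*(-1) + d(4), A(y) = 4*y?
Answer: 4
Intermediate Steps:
Q = 10 (Q = 6*(-1) + 4² = -6 + 16 = 10)
(Q + A(-3))² = (10 + 4*(-3))² = (10 - 12)² = (-2)² = 4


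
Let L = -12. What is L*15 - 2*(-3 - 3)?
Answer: -168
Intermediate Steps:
L*15 - 2*(-3 - 3) = -12*15 - 2*(-3 - 3) = -180 - 2*(-6) = -180 + 12 = -168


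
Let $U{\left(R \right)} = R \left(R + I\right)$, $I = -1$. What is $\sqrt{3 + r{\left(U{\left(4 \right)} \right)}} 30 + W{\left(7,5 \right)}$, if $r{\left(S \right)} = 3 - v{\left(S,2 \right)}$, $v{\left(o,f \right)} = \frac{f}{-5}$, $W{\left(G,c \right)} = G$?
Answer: $7 + 24 \sqrt{10} \approx 82.895$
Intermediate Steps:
$v{\left(o,f \right)} = - \frac{f}{5}$ ($v{\left(o,f \right)} = f \left(- \frac{1}{5}\right) = - \frac{f}{5}$)
$U{\left(R \right)} = R \left(-1 + R\right)$ ($U{\left(R \right)} = R \left(R - 1\right) = R \left(-1 + R\right)$)
$r{\left(S \right)} = \frac{17}{5}$ ($r{\left(S \right)} = 3 - \left(- \frac{1}{5}\right) 2 = 3 - - \frac{2}{5} = 3 + \frac{2}{5} = \frac{17}{5}$)
$\sqrt{3 + r{\left(U{\left(4 \right)} \right)}} 30 + W{\left(7,5 \right)} = \sqrt{3 + \frac{17}{5}} \cdot 30 + 7 = \sqrt{\frac{32}{5}} \cdot 30 + 7 = \frac{4 \sqrt{10}}{5} \cdot 30 + 7 = 24 \sqrt{10} + 7 = 7 + 24 \sqrt{10}$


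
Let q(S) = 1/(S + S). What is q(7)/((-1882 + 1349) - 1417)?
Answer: -1/27300 ≈ -3.6630e-5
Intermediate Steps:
q(S) = 1/(2*S)
q(7)/((-1882 + 1349) - 1417) = ((½)/7)/((-1882 + 1349) - 1417) = ((½)*(⅐))/(-533 - 1417) = (1/14)/(-1950) = (1/14)*(-1/1950) = -1/27300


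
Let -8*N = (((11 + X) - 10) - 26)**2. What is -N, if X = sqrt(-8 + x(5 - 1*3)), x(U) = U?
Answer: (25 - I*sqrt(6))**2/8 ≈ 77.375 - 15.309*I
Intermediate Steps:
X = I*sqrt(6) (X = sqrt(-8 + (5 - 1*3)) = sqrt(-8 + (5 - 3)) = sqrt(-8 + 2) = sqrt(-6) = I*sqrt(6) ≈ 2.4495*I)
N = -(-25 + I*sqrt(6))**2/8 (N = -(((11 + I*sqrt(6)) - 10) - 26)**2/8 = -((1 + I*sqrt(6)) - 26)**2/8 = -(-25 + I*sqrt(6))**2/8 ≈ -77.375 + 15.309*I)
-N = -(-619/8 + 25*I*sqrt(6)/4) = 619/8 - 25*I*sqrt(6)/4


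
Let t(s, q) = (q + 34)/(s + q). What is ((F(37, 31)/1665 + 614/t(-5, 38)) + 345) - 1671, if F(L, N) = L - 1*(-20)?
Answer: -2318899/2220 ≈ -1044.5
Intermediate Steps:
F(L, N) = 20 + L (F(L, N) = L + 20 = 20 + L)
t(s, q) = (34 + q)/(q + s)
((F(37, 31)/1665 + 614/t(-5, 38)) + 345) - 1671 = (((20 + 37)/1665 + 614/(((34 + 38)/(38 - 5)))) + 345) - 1671 = ((57*(1/1665) + 614/((72/33))) + 345) - 1671 = ((19/555 + 614/(((1/33)*72))) + 345) - 1671 = ((19/555 + 614/(24/11)) + 345) - 1671 = ((19/555 + 614*(11/24)) + 345) - 1671 = ((19/555 + 3377/12) + 345) - 1671 = (624821/2220 + 345) - 1671 = 1390721/2220 - 1671 = -2318899/2220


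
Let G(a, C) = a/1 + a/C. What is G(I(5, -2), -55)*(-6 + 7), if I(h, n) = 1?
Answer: 54/55 ≈ 0.98182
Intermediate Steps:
G(a, C) = a + a/C (G(a, C) = a*1 + a/C = a + a/C)
G(I(5, -2), -55)*(-6 + 7) = (1 + 1/(-55))*(-6 + 7) = (1 + 1*(-1/55))*1 = (1 - 1/55)*1 = (54/55)*1 = 54/55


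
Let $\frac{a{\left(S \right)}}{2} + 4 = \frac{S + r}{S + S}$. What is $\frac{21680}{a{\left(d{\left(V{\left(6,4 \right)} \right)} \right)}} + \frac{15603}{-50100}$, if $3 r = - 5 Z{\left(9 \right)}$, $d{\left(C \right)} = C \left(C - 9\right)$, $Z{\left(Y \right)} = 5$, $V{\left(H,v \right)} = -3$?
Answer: $- \frac{39106109981}{13042700} \approx -2998.3$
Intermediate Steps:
$d{\left(C \right)} = C \left(-9 + C\right)$
$r = - \frac{25}{3}$ ($r = \frac{\left(-5\right) 5}{3} = \frac{1}{3} \left(-25\right) = - \frac{25}{3} \approx -8.3333$)
$a{\left(S \right)} = -8 + \frac{- \frac{25}{3} + S}{S}$ ($a{\left(S \right)} = -8 + 2 \frac{S - \frac{25}{3}}{S + S} = -8 + 2 \frac{- \frac{25}{3} + S}{2 S} = -8 + \frac{- \frac{25}{3} + S}{S}$)
$\frac{21680}{a{\left(d{\left(V{\left(6,4 \right)} \right)} \right)}} + \frac{15603}{-50100} = \frac{21680}{-7 - \frac{25}{3 \left(- 3 \left(-9 - 3\right)\right)}} + \frac{15603}{-50100} = \frac{21680}{-7 - \frac{25}{3 \left(\left(-3\right) \left(-12\right)\right)}} + 15603 \left(- \frac{1}{50100}\right) = \frac{21680}{-7 - \frac{25}{3 \cdot 36}} - \frac{5201}{16700} = \frac{21680}{-7 - \frac{25}{108}} - \frac{5201}{16700} = \frac{21680}{- \frac{781}{108}} - \frac{5201}{16700} = 21680 \left(- \frac{108}{781}\right) - \frac{5201}{16700} = - \frac{2341440}{781} - \frac{5201}{16700} = - \frac{39106109981}{13042700}$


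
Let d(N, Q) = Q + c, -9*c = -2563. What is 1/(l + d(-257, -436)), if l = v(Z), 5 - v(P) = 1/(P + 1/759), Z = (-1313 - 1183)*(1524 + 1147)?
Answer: -45541020087/6659109152557 ≈ -0.0068389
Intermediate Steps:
Z = -6666816 (Z = -2496*2671 = -6666816)
c = 2563/9 (c = -⅑*(-2563) = 2563/9 ≈ 284.78)
d(N, Q) = 2563/9 + Q (d(N, Q) = Q + 2563/9 = 2563/9 + Q)
v(P) = 5 - 1/(1/759 + P) (v(P) = 5 - 1/(P + 1/759) = 5 - 1/(1/759 + P))
l = 25300567474/5060113343 (l = (-754 + 3795*(-6666816))/(1 + 759*(-6666816)) = (-754 - 25300566720)/(1 - 5060113344) = -25300567474/(-5060113343) = -1/5060113343*(-25300567474) = 25300567474/5060113343 ≈ 5.0000)
1/(l + d(-257, -436)) = 1/(25300567474/5060113343 + (2563/9 - 436)) = 1/(25300567474/5060113343 - 1361/9) = 1/(-6659109152557/45541020087) = -45541020087/6659109152557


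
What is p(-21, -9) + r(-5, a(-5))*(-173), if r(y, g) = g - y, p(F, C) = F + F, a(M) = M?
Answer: -42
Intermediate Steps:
p(F, C) = 2*F
p(-21, -9) + r(-5, a(-5))*(-173) = 2*(-21) + (-5 - 1*(-5))*(-173) = -42 + (-5 + 5)*(-173) = -42 + 0*(-173) = -42 + 0 = -42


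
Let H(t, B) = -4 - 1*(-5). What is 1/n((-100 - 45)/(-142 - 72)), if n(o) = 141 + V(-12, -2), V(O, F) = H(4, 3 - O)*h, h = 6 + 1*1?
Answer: 1/148 ≈ 0.0067568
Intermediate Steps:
h = 7 (h = 6 + 1 = 7)
H(t, B) = 1 (H(t, B) = -4 + 5 = 1)
V(O, F) = 7 (V(O, F) = 1*7 = 7)
n(o) = 148 (n(o) = 141 + 7 = 148)
1/n((-100 - 45)/(-142 - 72)) = 1/148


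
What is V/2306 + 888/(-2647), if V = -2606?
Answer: -4472905/3051991 ≈ -1.4656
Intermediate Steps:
V/2306 + 888/(-2647) = -2606/2306 + 888/(-2647) = -2606*1/2306 + 888*(-1/2647) = -1303/1153 - 888/2647 = -4472905/3051991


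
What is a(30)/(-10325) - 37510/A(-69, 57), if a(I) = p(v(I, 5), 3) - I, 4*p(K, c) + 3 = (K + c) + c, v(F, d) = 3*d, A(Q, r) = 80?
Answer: -38728871/82600 ≈ -468.87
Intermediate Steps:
p(K, c) = -3/4 + c/2 + K/4 (p(K, c) = -3/4 + ((K + c) + c)/4 = -3/4 + (K + 2*c)/4 = -3/4 + (c/2 + K/4) = -3/4 + c/2 + K/4)
a(I) = 9/2 - I (a(I) = (-3/4 + (1/2)*3 + (3*5)/4) - I = (-3/4 + 3/2 + (1/4)*15) - I = (-3/4 + 3/2 + 15/4) - I = 9/2 - I)
a(30)/(-10325) - 37510/A(-69, 57) = (9/2 - 1*30)/(-10325) - 37510/80 = (9/2 - 30)*(-1/10325) - 37510*1/80 = -51/2*(-1/10325) - 3751/8 = 51/20650 - 3751/8 = -38728871/82600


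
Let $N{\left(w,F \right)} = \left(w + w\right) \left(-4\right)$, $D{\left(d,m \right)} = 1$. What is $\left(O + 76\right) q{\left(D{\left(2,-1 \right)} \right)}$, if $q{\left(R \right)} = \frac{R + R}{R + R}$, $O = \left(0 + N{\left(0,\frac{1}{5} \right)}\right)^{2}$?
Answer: $76$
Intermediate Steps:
$N{\left(w,F \right)} = - 8 w$ ($N{\left(w,F \right)} = 2 w \left(-4\right) = - 8 w$)
$O = 0$ ($O = \left(0 - 0\right)^{2} = \left(0 + 0\right)^{2} = 0^{2} = 0$)
$q{\left(R \right)} = 1$ ($q{\left(R \right)} = \frac{2 R}{2 R} = 2 R \frac{1}{2 R} = 1$)
$\left(O + 76\right) q{\left(D{\left(2,-1 \right)} \right)} = \left(0 + 76\right) 1 = 76 \cdot 1 = 76$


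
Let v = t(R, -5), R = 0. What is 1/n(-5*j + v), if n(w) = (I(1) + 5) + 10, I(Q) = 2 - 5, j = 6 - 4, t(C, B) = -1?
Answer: 1/12 ≈ 0.083333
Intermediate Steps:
j = 2
v = -1
I(Q) = -3
n(w) = 12 (n(w) = (-3 + 5) + 10 = 2 + 10 = 12)
1/n(-5*j + v) = 1/12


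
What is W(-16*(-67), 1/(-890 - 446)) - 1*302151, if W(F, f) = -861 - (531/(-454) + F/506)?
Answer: -34804673345/114862 ≈ -3.0301e+5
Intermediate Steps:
W(F, f) = -390363/454 - F/506 (W(F, f) = -861 - (531*(-1/454) + F*(1/506)) = -861 - (-531/454 + F/506) = -861 + (531/454 - F/506) = -390363/454 - F/506)
W(-16*(-67), 1/(-890 - 446)) - 1*302151 = (-390363/454 - (-8)*(-67)/253) - 1*302151 = (-390363/454 - 1/506*1072) - 302151 = (-390363/454 - 536/253) - 302151 = -99005183/114862 - 302151 = -34804673345/114862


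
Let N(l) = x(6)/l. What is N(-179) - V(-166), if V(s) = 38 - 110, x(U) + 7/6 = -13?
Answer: 77413/1074 ≈ 72.079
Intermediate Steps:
x(U) = -85/6 (x(U) = -7/6 - 13 = -85/6)
N(l) = -85/(6*l)
V(s) = -72
N(-179) - V(-166) = -85/6/(-179) - 1*(-72) = -85/6*(-1/179) + 72 = 85/1074 + 72 = 77413/1074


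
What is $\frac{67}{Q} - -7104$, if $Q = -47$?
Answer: $\frac{333821}{47} \approx 7102.6$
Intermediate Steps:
$\frac{67}{Q} - -7104 = \frac{67}{-47} - -7104 = 67 \left(- \frac{1}{47}\right) + 7104 = - \frac{67}{47} + 7104 = \frac{333821}{47}$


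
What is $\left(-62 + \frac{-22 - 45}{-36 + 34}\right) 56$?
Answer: $-1596$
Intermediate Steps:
$\left(-62 + \frac{-22 - 45}{-36 + 34}\right) 56 = \left(-62 - \frac{67}{-2}\right) 56 = \left(-62 - - \frac{67}{2}\right) 56 = \left(-62 + \frac{67}{2}\right) 56 = \left(- \frac{57}{2}\right) 56 = -1596$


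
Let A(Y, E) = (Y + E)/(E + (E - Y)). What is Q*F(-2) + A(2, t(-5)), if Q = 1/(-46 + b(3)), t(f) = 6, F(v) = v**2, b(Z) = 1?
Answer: 32/45 ≈ 0.71111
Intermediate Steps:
Q = -1/45 (Q = 1/(-46 + 1) = 1/(-45) = -1/45 ≈ -0.022222)
A(Y, E) = (E + Y)/(-Y + 2*E)
Q*F(-2) + A(2, t(-5)) = -1/45*(-2)**2 + (6 + 2)/(-1*2 + 2*6) = -1/45*4 + 8/(-2 + 12) = -4/45 + 8/10 = -4/45 + (1/10)*8 = -4/45 + 4/5 = 32/45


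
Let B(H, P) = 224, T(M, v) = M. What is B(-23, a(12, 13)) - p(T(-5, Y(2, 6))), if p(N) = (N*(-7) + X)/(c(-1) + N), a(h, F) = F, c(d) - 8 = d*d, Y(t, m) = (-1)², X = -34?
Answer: 895/4 ≈ 223.75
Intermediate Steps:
Y(t, m) = 1
c(d) = 8 + d² (c(d) = 8 + d*d = 8 + d²)
p(N) = (-34 - 7*N)/(9 + N) (p(N) = (N*(-7) - 34)/((8 + (-1)²) + N) = (-7*N - 34)/((8 + 1) + N) = (-34 - 7*N)/(9 + N))
B(-23, a(12, 13)) - p(T(-5, Y(2, 6))) = 224 - (-34 - 7*(-5))/(9 - 5) = 224 - (-34 + 35)/4 = 224 - 1/4 = 224 - 1*¼ = 224 - ¼ = 895/4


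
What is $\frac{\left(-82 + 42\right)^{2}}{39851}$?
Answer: $\frac{1600}{39851} \approx 0.04015$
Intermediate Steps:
$\frac{\left(-82 + 42\right)^{2}}{39851} = \left(-40\right)^{2} \cdot \frac{1}{39851} = 1600 \cdot \frac{1}{39851} = \frac{1600}{39851}$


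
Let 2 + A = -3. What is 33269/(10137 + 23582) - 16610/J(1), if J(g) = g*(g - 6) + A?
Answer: 56040528/33719 ≈ 1662.0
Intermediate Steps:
A = -5 (A = -2 - 3 = -5)
J(g) = -5 + g*(-6 + g) (J(g) = g*(g - 6) - 5 = g*(-6 + g) - 5 = -5 + g*(-6 + g))
33269/(10137 + 23582) - 16610/J(1) = 33269/(10137 + 23582) - 16610/(-5 + 1**2 - 6*1) = 33269/33719 - 16610/(-5 + 1 - 6) = 33269*(1/33719) - 16610/(-10) = 33269/33719 - 16610*(-1/10) = 33269/33719 + 1661 = 56040528/33719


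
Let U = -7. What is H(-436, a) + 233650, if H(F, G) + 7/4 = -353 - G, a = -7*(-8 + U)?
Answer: 932761/4 ≈ 2.3319e+5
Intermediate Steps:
a = 105 (a = -7*(-8 - 7) = -7*(-15) = 105)
H(F, G) = -1419/4 - G (H(F, G) = -7/4 + (-353 - G) = -1419/4 - G)
H(-436, a) + 233650 = (-1419/4 - 1*105) + 233650 = (-1419/4 - 105) + 233650 = -1839/4 + 233650 = 932761/4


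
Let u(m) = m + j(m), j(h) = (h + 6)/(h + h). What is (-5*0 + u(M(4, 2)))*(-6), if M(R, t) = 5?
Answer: -183/5 ≈ -36.600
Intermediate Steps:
j(h) = (6 + h)/(2*h) (j(h) = (6 + h)/((2*h)) = (6 + h)*(1/(2*h)) = (6 + h)/(2*h))
u(m) = m + (6 + m)/(2*m)
(-5*0 + u(M(4, 2)))*(-6) = (-5*0 + (1/2 + 5 + 3/5))*(-6) = (0 + (1/2 + 5 + 3*(1/5)))*(-6) = (0 + (1/2 + 5 + 3/5))*(-6) = (0 + 61/10)*(-6) = (61/10)*(-6) = -183/5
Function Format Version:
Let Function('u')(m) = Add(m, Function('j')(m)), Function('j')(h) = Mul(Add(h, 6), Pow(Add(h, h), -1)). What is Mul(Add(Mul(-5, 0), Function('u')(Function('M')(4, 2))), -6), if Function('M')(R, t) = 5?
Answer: Rational(-183, 5) ≈ -36.600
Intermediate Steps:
Function('j')(h) = Mul(Rational(1, 2), Pow(h, -1), Add(6, h)) (Function('j')(h) = Mul(Add(6, h), Pow(Mul(2, h), -1)) = Mul(Add(6, h), Mul(Rational(1, 2), Pow(h, -1))) = Mul(Rational(1, 2), Pow(h, -1), Add(6, h)))
Function('u')(m) = Add(m, Mul(Rational(1, 2), Pow(m, -1), Add(6, m)))
Mul(Add(Mul(-5, 0), Function('u')(Function('M')(4, 2))), -6) = Mul(Add(Mul(-5, 0), Add(Rational(1, 2), 5, Mul(3, Pow(5, -1)))), -6) = Mul(Add(0, Add(Rational(1, 2), 5, Mul(3, Rational(1, 5)))), -6) = Mul(Add(0, Add(Rational(1, 2), 5, Rational(3, 5))), -6) = Mul(Add(0, Rational(61, 10)), -6) = Mul(Rational(61, 10), -6) = Rational(-183, 5)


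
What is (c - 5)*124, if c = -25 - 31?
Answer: -7564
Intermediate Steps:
c = -56
(c - 5)*124 = (-56 - 5)*124 = -61*124 = -7564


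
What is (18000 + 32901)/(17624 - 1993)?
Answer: 50901/15631 ≈ 3.2564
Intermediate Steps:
(18000 + 32901)/(17624 - 1993) = 50901/15631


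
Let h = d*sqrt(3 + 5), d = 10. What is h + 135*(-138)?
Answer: -18630 + 20*sqrt(2) ≈ -18602.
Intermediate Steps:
h = 20*sqrt(2) (h = 10*sqrt(3 + 5) = 10*sqrt(8) = 10*(2*sqrt(2)) = 20*sqrt(2) ≈ 28.284)
h + 135*(-138) = 20*sqrt(2) + 135*(-138) = 20*sqrt(2) - 18630 = -18630 + 20*sqrt(2)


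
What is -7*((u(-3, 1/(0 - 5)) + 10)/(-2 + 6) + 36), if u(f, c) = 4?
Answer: -553/2 ≈ -276.50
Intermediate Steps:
-7*((u(-3, 1/(0 - 5)) + 10)/(-2 + 6) + 36) = -7*((4 + 10)/(-2 + 6) + 36) = -7*(14/4 + 36) = -7*(14*(¼) + 36) = -7*(7/2 + 36) = -7*79/2 = -553/2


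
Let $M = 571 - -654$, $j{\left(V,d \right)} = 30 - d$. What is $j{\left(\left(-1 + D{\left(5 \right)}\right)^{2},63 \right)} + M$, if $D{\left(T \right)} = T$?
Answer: $1192$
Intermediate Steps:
$M = 1225$ ($M = 571 + 654 = 1225$)
$j{\left(\left(-1 + D{\left(5 \right)}\right)^{2},63 \right)} + M = \left(30 - 63\right) + 1225 = -33 + 1225 = 1192$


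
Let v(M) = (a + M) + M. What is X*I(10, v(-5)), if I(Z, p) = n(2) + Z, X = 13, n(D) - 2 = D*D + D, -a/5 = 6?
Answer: 234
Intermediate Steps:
a = -30 (a = -5*6 = -30)
n(D) = 2 + D + D**2 (n(D) = 2 + (D*D + D) = 2 + (D**2 + D) = 2 + (D + D**2) = 2 + D + D**2)
v(M) = -30 + 2*M (v(M) = (-30 + M) + M = -30 + 2*M)
I(Z, p) = 8 + Z (I(Z, p) = (2 + 2 + 2**2) + Z = (2 + 2 + 4) + Z = 8 + Z)
X*I(10, v(-5)) = 13*(8 + 10) = 13*18 = 234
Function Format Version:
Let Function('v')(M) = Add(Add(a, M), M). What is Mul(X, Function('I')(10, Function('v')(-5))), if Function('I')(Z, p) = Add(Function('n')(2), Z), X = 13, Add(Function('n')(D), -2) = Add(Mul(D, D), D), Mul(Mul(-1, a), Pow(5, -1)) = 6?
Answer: 234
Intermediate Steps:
a = -30 (a = Mul(-5, 6) = -30)
Function('n')(D) = Add(2, D, Pow(D, 2)) (Function('n')(D) = Add(2, Add(Mul(D, D), D)) = Add(2, Add(Pow(D, 2), D)) = Add(2, Add(D, Pow(D, 2))) = Add(2, D, Pow(D, 2)))
Function('v')(M) = Add(-30, Mul(2, M)) (Function('v')(M) = Add(Add(-30, M), M) = Add(-30, Mul(2, M)))
Function('I')(Z, p) = Add(8, Z) (Function('I')(Z, p) = Add(Add(2, 2, Pow(2, 2)), Z) = Add(Add(2, 2, 4), Z) = Add(8, Z))
Mul(X, Function('I')(10, Function('v')(-5))) = Mul(13, Add(8, 10)) = Mul(13, 18) = 234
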